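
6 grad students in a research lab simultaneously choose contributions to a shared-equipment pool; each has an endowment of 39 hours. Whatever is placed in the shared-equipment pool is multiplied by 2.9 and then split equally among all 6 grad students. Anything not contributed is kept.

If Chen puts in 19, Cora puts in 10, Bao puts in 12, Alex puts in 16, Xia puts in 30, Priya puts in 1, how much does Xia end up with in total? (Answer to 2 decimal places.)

Total contributed: 19 + 10 + 12 + 16 + 30 + 1 = 88.
Each receives 2.9 × 88 / 6 = 42.53 from the shared-equipment pool.
Xia keeps 39 − 30 = 9, so Xia's payoff is 9 + 42.53 = 51.53.

51.53 hours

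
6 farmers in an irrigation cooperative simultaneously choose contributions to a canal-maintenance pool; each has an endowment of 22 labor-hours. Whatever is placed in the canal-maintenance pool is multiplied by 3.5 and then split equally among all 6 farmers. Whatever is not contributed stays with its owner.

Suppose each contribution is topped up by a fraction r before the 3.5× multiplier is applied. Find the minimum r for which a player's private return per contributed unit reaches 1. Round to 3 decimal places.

0.714

With matching at rate r, one contributed unit becomes (1 + r) in the canal-maintenance pool and returns 3.5 × (1 + r) / 6 to the contributor.
Setting this equal to 1: 1 + r = 6/3.5 = 1.7143.
So the minimum matching rate is r = 1.7143 − 1 = 0.714.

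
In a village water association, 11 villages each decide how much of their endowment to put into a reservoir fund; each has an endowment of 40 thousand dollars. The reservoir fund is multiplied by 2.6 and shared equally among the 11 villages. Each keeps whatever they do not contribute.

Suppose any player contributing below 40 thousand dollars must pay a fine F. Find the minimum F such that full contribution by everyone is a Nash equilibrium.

Given the others contribute fully, the best deviation is to contribute 0 (any partial contribution still incurs the fine and gives up units whose private return 0.2364 is below 1).
Deviating from 40 to 0 saves 40 thousand dollars but forfeits the deviator's share of the drop in the reservoir fund: 2.6/11 × 40 = 9.45.
So the deviation gain is 40 − 9.45 = 30.55, and the fine must be at least 30.55 thousand dollars to wipe it out.

30.55 thousand dollars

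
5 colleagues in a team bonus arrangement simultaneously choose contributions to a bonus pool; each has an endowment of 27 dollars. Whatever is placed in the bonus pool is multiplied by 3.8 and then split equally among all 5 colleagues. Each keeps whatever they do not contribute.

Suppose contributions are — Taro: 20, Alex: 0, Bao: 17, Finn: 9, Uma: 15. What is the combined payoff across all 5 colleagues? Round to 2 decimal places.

305.80 dollars

Total contributed: 20 + 0 + 17 + 9 + 15 = 61; total kept: 5 × 27 − 61 = 74.
The bonus pool pays out 3.8 × 61 = 231.80 in aggregate.
Group total = 74 + 231.80 = 305.80.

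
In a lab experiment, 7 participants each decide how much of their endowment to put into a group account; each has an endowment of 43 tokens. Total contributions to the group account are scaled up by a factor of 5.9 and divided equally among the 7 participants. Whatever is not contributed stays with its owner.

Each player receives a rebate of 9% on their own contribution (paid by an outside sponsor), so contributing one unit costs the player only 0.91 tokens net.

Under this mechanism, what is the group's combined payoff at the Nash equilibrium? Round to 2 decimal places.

With the mechanism, a contributed unit returns (5.9/7) / 0.91 = 0.9262 per unit of net cost — still below 1 — so contributing 0 remains dominant for every player.
At the Nash equilibrium no one contributes; group total payoff = 7 × 43 = 301.

301.00 tokens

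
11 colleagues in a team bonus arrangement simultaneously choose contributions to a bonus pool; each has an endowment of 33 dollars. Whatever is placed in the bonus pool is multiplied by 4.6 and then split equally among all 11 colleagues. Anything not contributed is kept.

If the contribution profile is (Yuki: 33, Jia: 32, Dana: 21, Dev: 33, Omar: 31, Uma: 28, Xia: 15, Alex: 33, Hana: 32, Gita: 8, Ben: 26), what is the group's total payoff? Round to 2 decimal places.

1414.20 dollars

Total contributed: 33 + 32 + 21 + 33 + 31 + 28 + 15 + 33 + 32 + 8 + 26 = 292; total kept: 11 × 33 − 292 = 71.
The bonus pool pays out 4.6 × 292 = 1343.20 in aggregate.
Group total = 71 + 1343.20 = 1414.20.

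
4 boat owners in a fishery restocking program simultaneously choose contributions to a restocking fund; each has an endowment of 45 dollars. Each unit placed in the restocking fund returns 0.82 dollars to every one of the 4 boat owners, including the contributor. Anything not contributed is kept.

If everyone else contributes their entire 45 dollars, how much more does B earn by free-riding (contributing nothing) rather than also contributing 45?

8.10 dollars

Switching from a contribution of 45 to 0 lets B keep an extra 45 dollars, but lowers the restocking fund by 45, which costs B their own share of that drop: 0.82 × 45 = 36.90.
Net gain = 45 − 36.90 = 8.10. The private return per contributed unit (0.82) is below 1, so free-riding is indeed the best response regardless of what the others do.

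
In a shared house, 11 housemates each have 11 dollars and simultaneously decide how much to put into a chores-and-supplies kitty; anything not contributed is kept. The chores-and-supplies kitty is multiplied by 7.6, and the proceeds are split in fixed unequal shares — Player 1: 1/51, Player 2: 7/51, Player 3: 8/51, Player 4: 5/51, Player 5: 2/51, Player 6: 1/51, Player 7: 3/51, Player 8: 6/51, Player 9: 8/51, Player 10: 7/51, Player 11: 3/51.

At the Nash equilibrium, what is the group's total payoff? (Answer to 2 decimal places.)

411.40 dollars

Each unit j contributes comes back to j as 7.6 × (j's share), so j prefers to contribute only if that share exceeds 1/7.6 = 0.1316; otherwise keeping the unit dominates.
Player 2, Player 3, Player 9 and Player 10 are above the threshold, contributing 11 each; the remaining 7 contribute 0. Total contributed: 44.
The chores-and-supplies kitty pays out 7.6 × 44 = 334.40 in total (split across the unequal shares, but the aggregate is all that matters for the group sum).
The 7 free-riders keep 11 each, adding 77. Group total = 77 + 334.40 = 411.40.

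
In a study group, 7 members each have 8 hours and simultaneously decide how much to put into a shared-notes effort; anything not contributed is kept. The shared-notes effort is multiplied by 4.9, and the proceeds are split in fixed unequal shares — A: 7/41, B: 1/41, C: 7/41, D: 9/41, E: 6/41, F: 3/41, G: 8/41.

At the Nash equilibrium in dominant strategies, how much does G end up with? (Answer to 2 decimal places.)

Each unit j contributes comes back to j as 4.9 × (j's share), so j prefers to contribute only if that share exceeds 1/4.9 = 0.2041; otherwise keeping the unit dominates.
D alone (share 9/41) is above the threshold, contributing 8; the remaining 6 contribute 0. Total contributed: 8.
G keeps 8 and receives 4.9 × 8 × 8/41 = 7.65 from the shared-notes effort, for a payoff of 15.65.

15.65 hours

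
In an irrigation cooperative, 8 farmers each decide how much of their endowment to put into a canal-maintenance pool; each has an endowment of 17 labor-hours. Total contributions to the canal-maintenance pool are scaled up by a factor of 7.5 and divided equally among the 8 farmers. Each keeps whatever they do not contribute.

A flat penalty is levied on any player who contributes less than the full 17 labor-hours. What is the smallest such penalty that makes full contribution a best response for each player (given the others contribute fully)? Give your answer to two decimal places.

Given the others contribute fully, the best deviation is to contribute 0 (any partial contribution still incurs the fine and gives up units whose private return 0.9375 is below 1).
Deviating from 17 to 0 saves 17 labor-hours but forfeits the deviator's share of the drop in the canal-maintenance pool: 7.5/8 × 17 = 15.94.
So the deviation gain is 17 − 15.94 = 1.06, and the fine must be at least 1.06 labor-hours to wipe it out.

1.06 labor-hours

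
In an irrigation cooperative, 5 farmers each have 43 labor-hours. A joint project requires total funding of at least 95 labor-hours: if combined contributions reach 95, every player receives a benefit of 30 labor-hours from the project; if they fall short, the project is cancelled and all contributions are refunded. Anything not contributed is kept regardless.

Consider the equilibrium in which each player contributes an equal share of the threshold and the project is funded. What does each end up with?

54 labor-hours

Equal share of the threshold: 95/5 = 19.
At this profile no one gains by cutting their contribution: any cut drops the total below 95, the project is cancelled, contributions are refunded, and the deviator ends with 43, which is less than 43 − 19 + 30 = 54. Contributing more than 19 just wastes the excess. So contributing exactly 19 is a best response.
Each player's payoff: 43 − 19 + 30 = 54.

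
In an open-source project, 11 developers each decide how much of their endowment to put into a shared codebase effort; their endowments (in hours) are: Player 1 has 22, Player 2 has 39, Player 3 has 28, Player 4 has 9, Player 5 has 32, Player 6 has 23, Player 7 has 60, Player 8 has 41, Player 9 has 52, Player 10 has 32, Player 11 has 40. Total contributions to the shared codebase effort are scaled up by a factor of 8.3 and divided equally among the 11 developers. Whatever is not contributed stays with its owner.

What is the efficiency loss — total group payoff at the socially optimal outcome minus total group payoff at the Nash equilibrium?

The private return per contributed unit is 8.3/11 = 0.7545 < 1 for every player regardless of endowment, so the Nash equilibrium is zero contribution and the group total is Σ E_j = 22 + 39 + 28 + 9 + 32 + 23 + 60 + 41 + 52 + 32 + 40 = 378.
Each contributed unit returns 8.300 to the group, so the social optimum is full contribution by everyone: group total = 8.300 × 378 = 3137.40.
Efficiency loss = (8.300 − 1) × 378 = 2759.40.

2759.40 hours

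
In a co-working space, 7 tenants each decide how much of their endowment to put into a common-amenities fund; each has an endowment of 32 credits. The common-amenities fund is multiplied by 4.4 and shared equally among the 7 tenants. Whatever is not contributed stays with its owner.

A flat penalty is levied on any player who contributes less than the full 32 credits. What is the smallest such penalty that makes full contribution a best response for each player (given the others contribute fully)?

Given the others contribute fully, the best deviation is to contribute 0 (any partial contribution still incurs the fine and gives up units whose private return 0.6286 is below 1).
Deviating from 32 to 0 saves 32 credits but forfeits the deviator's share of the drop in the common-amenities fund: 4.4/7 × 32 = 20.11.
So the deviation gain is 32 − 20.11 = 11.89, and the fine must be at least 11.89 credits to wipe it out.

11.89 credits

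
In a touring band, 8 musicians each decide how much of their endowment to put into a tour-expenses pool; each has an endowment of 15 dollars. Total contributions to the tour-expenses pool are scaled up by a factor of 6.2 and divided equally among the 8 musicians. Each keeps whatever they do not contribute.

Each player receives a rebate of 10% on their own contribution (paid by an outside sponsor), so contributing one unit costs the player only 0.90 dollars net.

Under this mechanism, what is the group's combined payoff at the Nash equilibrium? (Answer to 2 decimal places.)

120.00 dollars

Even with the mechanism, each unit contributed returns only (6.2/8) / 0.90 = 0.8611 per unit of net cost, so contributing nothing is still dominant.
Everyone keeps their endowment and the group total is 8 × 15 = 120.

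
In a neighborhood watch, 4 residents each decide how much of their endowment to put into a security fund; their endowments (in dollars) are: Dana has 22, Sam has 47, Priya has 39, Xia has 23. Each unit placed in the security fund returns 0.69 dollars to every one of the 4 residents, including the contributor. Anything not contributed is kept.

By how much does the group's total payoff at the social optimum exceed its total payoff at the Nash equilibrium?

230.56 dollars

The private return per contributed unit is 0.69 < 1 for everyone, so the Nash equilibrium is zero contribution and the group total is Σ E_j = 22 + 47 + 39 + 23 = 131.
Each contributed unit returns 2.760 to the group, so the social optimum is full contribution by everyone: group total = 2.760 × 131 = 361.56.
Efficiency loss = (2.760 − 1) × 131 = 230.56.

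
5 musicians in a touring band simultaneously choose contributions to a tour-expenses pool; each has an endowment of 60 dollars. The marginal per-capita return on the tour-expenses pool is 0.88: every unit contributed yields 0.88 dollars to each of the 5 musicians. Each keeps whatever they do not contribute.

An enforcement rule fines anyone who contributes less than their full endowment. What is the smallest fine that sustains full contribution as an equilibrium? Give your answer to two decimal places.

Given the others contribute fully, the best deviation is to contribute 0 (any partial contribution still incurs the fine and gives up units whose private return 0.88 is below 1).
Deviating from 60 to 0 saves 60 dollars but forfeits the deviator's share of the drop in the tour-expenses pool: 0.88 × 60 = 52.80.
So the deviation gain is 60 − 52.80 = 7.20, and the fine must be at least 7.20 dollars to wipe it out.

7.20 dollars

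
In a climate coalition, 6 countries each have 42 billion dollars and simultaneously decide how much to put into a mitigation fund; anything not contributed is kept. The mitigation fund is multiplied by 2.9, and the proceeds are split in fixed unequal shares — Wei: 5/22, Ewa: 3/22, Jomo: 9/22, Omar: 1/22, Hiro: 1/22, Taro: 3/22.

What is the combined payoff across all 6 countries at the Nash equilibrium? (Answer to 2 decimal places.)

331.80 billion dollars

For player j, contributing a unit is worthwhile iff 2.9 × (j's share) ≥ 1, i.e. iff j's share is at least 0.3448.
The only share above 0.3448 is Jomo's 9/22, contributing 42; the remaining 5 contribute 0. Total contributed: 42.
The mitigation fund pays out 2.9 × 42 = 121.80 in total (split across the unequal shares, but the aggregate is all that matters for the group sum).
The 5 free-riders keep 42 each, adding 210. Group total = 210 + 121.80 = 331.80.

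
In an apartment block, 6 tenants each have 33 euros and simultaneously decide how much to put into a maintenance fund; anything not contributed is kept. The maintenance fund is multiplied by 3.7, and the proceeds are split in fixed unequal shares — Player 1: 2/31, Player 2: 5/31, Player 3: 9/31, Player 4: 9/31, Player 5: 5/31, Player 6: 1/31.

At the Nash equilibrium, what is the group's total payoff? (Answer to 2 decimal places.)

For player j, contributing a unit is worthwhile iff 3.7 × (j's share) ≥ 1, i.e. iff j's share is at least 0.2703.
Player 3 and Player 4 clear that bar, contributing 33 each; the remaining 4 contribute 0. Total contributed: 66.
The maintenance fund pays out 3.7 × 66 = 244.20 in total (split across the unequal shares, but the aggregate is all that matters for the group sum).
The 4 free-riders keep 33 each, adding 132. Group total = 132 + 244.20 = 376.20.

376.20 euros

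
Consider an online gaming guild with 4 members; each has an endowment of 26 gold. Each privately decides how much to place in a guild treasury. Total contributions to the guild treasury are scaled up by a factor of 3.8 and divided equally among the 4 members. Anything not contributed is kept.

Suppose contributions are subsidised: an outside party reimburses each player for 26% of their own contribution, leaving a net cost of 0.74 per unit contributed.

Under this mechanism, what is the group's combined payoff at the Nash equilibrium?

The effective private return per unit is now (3.8/4) / 0.74 = 1.2838 > 1, so every player's dominant strategy flips to full contribution.
So the Nash equilibrium is full contribution by all 4; the group earns 4 × (26 × 0.26 + 3.8 × 26) = 422.24.

422.24 gold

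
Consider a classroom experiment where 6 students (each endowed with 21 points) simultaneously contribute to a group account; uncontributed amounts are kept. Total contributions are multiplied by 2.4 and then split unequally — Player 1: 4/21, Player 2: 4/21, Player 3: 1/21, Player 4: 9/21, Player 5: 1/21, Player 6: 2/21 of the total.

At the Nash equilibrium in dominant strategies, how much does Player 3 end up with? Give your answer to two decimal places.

A player with share s gets back 2.4·s per unit contributed, so full contribution is dominant for anyone with s > 1/2.4 = 0.4167 and zero contribution is dominant for anyone below.
Player 4 alone (share 9/21) is above the threshold, contributing 21; the remaining 5 contribute 0. Total contributed: 21.
Player 3 keeps 21 and receives 2.4 × 21 × 1/21 = 2.40 from the group account, for a payoff of 23.40.

23.40 points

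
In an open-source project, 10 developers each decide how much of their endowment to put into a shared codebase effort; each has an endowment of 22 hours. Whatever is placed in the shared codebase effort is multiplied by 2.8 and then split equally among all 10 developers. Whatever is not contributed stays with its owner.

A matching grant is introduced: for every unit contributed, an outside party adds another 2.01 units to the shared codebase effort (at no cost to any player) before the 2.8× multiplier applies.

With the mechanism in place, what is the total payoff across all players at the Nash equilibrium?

220.00 hours

With the mechanism, a contributed unit returns 2.8 × 3.01 / 10 = 0.8428 per unit of net cost — still below 1 — so contributing 0 remains dominant for every player.
Everyone keeps their endowment and the group total is 10 × 22 = 220.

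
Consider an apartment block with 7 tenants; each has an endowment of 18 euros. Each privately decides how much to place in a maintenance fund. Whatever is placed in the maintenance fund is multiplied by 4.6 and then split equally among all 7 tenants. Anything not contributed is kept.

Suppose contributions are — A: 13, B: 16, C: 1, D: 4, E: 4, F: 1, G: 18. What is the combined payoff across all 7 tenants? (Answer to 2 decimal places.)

331.20 euros

Total contributed: 13 + 16 + 1 + 4 + 4 + 1 + 18 = 57; total kept: 7 × 18 − 57 = 69.
The maintenance fund pays out 4.6 × 57 = 262.20 in aggregate.
Group total = 69 + 262.20 = 331.20.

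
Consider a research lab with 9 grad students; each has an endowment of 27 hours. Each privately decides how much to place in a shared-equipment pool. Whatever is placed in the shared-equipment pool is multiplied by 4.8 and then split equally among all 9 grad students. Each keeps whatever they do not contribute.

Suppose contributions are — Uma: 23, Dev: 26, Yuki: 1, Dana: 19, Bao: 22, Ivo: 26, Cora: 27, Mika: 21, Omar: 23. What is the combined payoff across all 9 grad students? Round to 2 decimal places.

957.40 hours

Total contributed: 23 + 26 + 1 + 19 + 22 + 26 + 27 + 21 + 23 = 188; total kept: 9 × 27 − 188 = 55.
The shared-equipment pool pays out 4.8 × 188 = 902.40 in aggregate.
Group total = 55 + 902.40 = 957.40.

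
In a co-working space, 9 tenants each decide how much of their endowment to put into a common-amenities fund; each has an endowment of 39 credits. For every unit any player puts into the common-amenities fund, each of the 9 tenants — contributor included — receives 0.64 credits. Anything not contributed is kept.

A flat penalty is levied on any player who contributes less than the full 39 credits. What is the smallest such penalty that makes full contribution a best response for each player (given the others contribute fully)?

Given the others contribute fully, the best deviation is to contribute 0 (any partial contribution still incurs the fine and gives up units whose private return 0.64 is below 1).
Deviating from 39 to 0 saves 39 credits but forfeits the deviator's share of the drop in the common-amenities fund: 0.64 × 39 = 24.96.
So the deviation gain is 39 − 24.96 = 14.04, and the fine must be at least 14.04 credits to wipe it out.

14.04 credits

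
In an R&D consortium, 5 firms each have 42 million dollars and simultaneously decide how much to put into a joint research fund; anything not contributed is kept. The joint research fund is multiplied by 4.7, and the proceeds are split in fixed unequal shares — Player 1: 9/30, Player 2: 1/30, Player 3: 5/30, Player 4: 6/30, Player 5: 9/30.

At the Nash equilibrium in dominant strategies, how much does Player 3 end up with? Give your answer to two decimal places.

Each unit j contributes comes back to j as 4.7 × (j's share), so j prefers to contribute only if that share exceeds 1/4.7 = 0.2128; otherwise keeping the unit dominates.
Player 1 and Player 5 are above the threshold, contributing 42 each; the remaining 3 contribute 0. Total contributed: 84.
Player 3 keeps 42 and receives 4.7 × 84 × 5/30 = 65.80 from the joint research fund, for a payoff of 107.80.

107.80 million dollars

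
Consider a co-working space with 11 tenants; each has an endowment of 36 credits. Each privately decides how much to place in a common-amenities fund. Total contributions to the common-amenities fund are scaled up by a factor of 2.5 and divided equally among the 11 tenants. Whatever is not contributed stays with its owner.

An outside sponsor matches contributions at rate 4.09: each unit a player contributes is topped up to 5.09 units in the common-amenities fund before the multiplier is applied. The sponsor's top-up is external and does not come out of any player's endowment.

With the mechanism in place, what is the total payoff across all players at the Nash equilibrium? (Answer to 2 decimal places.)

5039.10 credits

The effective private return per unit is now 2.5 × 5.09 / 11 = 1.1568 > 1, so every player's dominant strategy flips to full contribution.
So the Nash equilibrium is full contribution by all 11; the group earns 2.5 × 5.09 × 396 = 5039.10.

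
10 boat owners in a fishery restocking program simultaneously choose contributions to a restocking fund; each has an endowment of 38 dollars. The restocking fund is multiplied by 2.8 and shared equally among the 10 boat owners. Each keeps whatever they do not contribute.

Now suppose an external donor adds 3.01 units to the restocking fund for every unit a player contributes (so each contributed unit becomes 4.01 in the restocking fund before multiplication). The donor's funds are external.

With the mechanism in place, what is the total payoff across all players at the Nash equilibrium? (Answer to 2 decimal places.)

With the mechanism, a contributed unit returns 2.8 × 4.01 / 10 = 1.1228 per unit of net cost to the contributor — now above 1 — so contributing fully is weakly dominant for every player.
So the Nash equilibrium is full contribution by all 10; the group earns 2.8 × 4.01 × 380 = 4266.64.

4266.64 dollars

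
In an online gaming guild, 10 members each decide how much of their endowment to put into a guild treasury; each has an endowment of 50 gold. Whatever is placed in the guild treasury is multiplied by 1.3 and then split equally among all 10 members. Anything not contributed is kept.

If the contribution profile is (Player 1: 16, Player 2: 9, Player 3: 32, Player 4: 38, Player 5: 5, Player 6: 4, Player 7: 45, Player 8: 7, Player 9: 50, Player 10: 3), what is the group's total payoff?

Total contributed: 16 + 9 + 32 + 38 + 5 + 4 + 45 + 7 + 50 + 3 = 209; total kept: 10 × 50 − 209 = 291.
The guild treasury pays out 1.3 × 209 = 271.70 in aggregate.
Group total = 291 + 271.70 = 562.70.

562.70 gold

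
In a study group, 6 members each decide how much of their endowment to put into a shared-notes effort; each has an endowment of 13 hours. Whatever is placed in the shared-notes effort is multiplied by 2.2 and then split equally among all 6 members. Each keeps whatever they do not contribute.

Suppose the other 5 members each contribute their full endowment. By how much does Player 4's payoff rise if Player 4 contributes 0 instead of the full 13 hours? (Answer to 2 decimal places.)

Switching from a contribution of 13 to 0 lets Player 4 keep an extra 13 hours, but lowers the shared-notes effort by 13, which costs Player 4 their own share of that drop: 2.2/6 × 13 = 4.77.
Net gain = 13 − 4.77 = 8.23. The private return per contributed unit (0.3667) is below 1, so free-riding is indeed the best response regardless of what the others do.

8.23 hours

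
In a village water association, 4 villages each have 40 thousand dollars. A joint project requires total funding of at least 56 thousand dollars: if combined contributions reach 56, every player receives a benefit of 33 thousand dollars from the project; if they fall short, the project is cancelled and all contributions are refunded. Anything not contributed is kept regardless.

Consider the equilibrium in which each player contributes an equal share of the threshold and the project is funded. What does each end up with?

59 thousand dollars

Equal share of the threshold: 56/4 = 14.
At this profile no one gains by cutting their contribution: any cut drops the total below 56, the project is cancelled, contributions are refunded, and the deviator ends with 40, which is less than 40 − 14 + 33 = 59. Contributing more than 14 just wastes the excess. So contributing exactly 14 is a best response.
Each player's payoff: 40 − 14 + 33 = 59.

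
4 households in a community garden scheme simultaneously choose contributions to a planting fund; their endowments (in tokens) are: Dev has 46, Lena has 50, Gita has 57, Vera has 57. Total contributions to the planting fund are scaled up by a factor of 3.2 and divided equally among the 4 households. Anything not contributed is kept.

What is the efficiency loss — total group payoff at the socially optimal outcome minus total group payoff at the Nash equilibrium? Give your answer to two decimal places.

462.00 tokens

The private return per contributed unit is 3.2/4 = 0.8000 < 1 for every player regardless of endowment, so the Nash equilibrium is zero contribution and the group total is Σ E_j = 46 + 50 + 57 + 57 = 210.
Each contributed unit returns 3.200 to the group, so the social optimum is full contribution by everyone: group total = 3.200 × 210 = 672.00.
Efficiency loss = (3.200 − 1) × 210 = 462.00.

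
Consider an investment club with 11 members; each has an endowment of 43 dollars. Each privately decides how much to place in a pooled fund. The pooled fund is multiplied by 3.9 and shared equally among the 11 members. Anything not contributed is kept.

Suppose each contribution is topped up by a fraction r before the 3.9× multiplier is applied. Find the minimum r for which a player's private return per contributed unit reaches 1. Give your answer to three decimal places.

With matching at rate r, one contributed unit becomes (1 + r) in the pooled fund and returns 3.9 × (1 + r) / 11 to the contributor.
Setting this equal to 1: 1 + r = 11/3.9 = 2.8205.
So the minimum matching rate is r = 2.8205 − 1 = 1.821.

1.821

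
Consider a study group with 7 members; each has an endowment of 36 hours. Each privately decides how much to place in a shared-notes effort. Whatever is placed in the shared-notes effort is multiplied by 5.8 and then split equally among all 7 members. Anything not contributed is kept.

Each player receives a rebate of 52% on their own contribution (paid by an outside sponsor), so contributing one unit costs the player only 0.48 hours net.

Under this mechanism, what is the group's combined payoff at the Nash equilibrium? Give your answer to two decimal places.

Under the mechanism each unit contributed yields (5.8/7) / 0.48 = 1.7262 back to its contributor per unit of net cost, which exceeds 1, making full contribution the dominant choice for everyone.
So the Nash equilibrium is full contribution by all 7; the group earns 7 × (36 × 0.52 + 5.8 × 36) = 1592.64.

1592.64 hours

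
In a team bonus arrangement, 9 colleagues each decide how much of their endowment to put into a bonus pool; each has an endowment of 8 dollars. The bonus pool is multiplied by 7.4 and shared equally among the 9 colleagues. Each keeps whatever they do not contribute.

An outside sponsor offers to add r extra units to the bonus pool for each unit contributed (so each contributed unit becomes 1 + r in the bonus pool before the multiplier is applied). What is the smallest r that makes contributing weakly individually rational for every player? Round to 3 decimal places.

0.216

With matching at rate r, one contributed unit becomes (1 + r) in the bonus pool and returns 7.4 × (1 + r) / 9 to the contributor.
Setting this equal to 1: 1 + r = 9/7.4 = 1.2162.
So the minimum matching rate is r = 1.2162 − 1 = 0.216.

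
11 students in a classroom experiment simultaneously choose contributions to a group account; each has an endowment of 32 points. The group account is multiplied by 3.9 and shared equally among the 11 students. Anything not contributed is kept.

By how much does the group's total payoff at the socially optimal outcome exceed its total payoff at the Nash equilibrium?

Each contributed unit returns 3.9/11 = 0.3545 to its contributor — below 1 — so contributing 0 is dominant for every player. At the Nash equilibrium everyone keeps their 32, and the group total is 11 × 32 = 352.
Each contributed unit returns 3.900 to the group as a whole (0.3545 to each of 11 players), which exceeds 1, so the social optimum is full contribution: group total = 3.900 × 352 = 1372.80.
Efficiency loss = 1372.80 − 352 = 1020.80.

1020.80 points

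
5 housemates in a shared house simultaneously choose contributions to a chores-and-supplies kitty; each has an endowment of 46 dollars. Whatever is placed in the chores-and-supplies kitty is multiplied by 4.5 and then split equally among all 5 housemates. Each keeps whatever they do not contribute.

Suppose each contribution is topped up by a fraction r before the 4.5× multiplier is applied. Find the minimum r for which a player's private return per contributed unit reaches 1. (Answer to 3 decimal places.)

0.111

With matching at rate r, one contributed unit becomes (1 + r) in the chores-and-supplies kitty and returns 4.5 × (1 + r) / 5 to the contributor.
Setting this equal to 1: 1 + r = 5/4.5 = 1.1111.
So the minimum matching rate is r = 1.1111 − 1 = 0.111.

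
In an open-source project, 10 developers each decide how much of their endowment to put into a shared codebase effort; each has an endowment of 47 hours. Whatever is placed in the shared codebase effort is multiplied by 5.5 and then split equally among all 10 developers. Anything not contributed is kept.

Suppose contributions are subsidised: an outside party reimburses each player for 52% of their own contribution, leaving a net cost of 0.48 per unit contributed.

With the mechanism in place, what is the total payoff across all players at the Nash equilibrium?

With the mechanism, a contributed unit returns (5.5/10) / 0.48 = 1.1458 per unit of net cost to the contributor — now above 1 — so contributing fully is weakly dominant for every player.
At the Nash equilibrium everyone contributes 47. Group total payoff = 10 × (47 × 0.52 + 5.5 × 47) = 2829.40.

2829.40 hours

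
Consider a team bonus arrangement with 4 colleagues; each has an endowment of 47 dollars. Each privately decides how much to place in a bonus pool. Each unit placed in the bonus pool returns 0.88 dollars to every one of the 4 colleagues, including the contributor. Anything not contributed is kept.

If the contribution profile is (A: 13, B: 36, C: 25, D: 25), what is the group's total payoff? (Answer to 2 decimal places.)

Total contributed: 13 + 36 + 25 + 25 = 99; total kept: 4 × 47 − 99 = 89.
The bonus pool pays out 0.88 × 4 × 99 = 348.48 in aggregate.
Group total = 89 + 348.48 = 437.48.

437.48 dollars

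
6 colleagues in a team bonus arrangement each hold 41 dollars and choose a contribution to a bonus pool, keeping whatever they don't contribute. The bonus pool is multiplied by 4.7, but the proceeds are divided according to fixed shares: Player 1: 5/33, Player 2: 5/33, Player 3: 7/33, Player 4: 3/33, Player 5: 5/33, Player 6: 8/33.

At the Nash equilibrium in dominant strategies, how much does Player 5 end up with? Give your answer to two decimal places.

A player with share s gets back 4.7·s per unit contributed, so full contribution is dominant for anyone with s > 1/4.7 = 0.2128 and zero contribution is dominant for anyone below.
Player 6 alone (share 8/33) is above the threshold, contributing 41; the remaining 5 contribute 0. Total contributed: 41.
Player 5 keeps 41 and receives 4.7 × 41 × 5/33 = 29.20 from the bonus pool, for a payoff of 70.20.

70.20 dollars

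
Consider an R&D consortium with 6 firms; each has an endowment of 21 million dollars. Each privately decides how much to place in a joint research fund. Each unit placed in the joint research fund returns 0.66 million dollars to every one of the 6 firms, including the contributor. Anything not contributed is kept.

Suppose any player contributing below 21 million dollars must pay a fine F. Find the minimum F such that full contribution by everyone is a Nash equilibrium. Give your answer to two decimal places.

7.14 million dollars

Given the others contribute fully, the best deviation is to contribute 0 (any partial contribution still incurs the fine and gives up units whose private return 0.66 is below 1).
Deviating from 21 to 0 saves 21 million dollars but forfeits the deviator's share of the drop in the joint research fund: 0.66 × 21 = 13.86.
So the deviation gain is 21 − 13.86 = 7.14, and the fine must be at least 7.14 million dollars to wipe it out.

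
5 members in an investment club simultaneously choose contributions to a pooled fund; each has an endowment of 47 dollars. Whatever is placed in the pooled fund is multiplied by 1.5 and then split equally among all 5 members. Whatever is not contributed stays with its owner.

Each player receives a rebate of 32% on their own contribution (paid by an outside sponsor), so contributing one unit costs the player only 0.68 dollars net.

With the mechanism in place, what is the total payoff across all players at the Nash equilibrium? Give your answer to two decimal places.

The effective private return is (1.5/5) / 0.68 = 0.4412, which is still under 1, so the mechanism doesn't change anyone's dominant strategy: zero contribution.
At the Nash equilibrium no one contributes; group total payoff = 5 × 47 = 235.

235.00 dollars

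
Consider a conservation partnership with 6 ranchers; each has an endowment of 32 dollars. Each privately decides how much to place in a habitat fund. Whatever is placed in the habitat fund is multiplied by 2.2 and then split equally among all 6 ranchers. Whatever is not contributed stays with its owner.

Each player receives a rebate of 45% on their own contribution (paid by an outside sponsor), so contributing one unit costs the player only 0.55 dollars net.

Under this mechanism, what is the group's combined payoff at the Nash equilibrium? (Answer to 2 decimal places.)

The effective private return is (2.2/6) / 0.55 = 0.6667, which is still under 1, so the mechanism doesn't change anyone's dominant strategy: zero contribution.
Everyone keeps their endowment and the group total is 6 × 32 = 192.

192.00 dollars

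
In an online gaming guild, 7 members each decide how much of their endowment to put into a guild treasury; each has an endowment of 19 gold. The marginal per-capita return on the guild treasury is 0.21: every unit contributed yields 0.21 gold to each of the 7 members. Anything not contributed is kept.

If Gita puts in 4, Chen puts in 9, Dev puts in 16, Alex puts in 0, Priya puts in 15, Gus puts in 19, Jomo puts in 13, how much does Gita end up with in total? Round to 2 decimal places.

30.96 gold

Total contributed: 4 + 9 + 16 + 0 + 15 + 19 + 13 = 76.
Each receives 0.21 × 76 = 15.96 from the guild treasury.
Gita keeps 19 − 4 = 15, so Gita's payoff is 15 + 15.96 = 30.96.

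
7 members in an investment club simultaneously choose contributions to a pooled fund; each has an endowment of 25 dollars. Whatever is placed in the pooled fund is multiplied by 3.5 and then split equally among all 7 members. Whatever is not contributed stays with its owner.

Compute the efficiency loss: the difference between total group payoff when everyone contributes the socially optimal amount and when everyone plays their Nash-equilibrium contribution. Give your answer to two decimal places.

437.50 dollars

Each contributed unit returns 3.5/7 = 0.5000 to its contributor — below 1 — so contributing 0 is dominant for every player. At the Nash equilibrium everyone keeps their 25, and the group total is 7 × 25 = 175.
Each contributed unit returns 3.500 to the group as a whole (0.5000 to each of 7 players), which exceeds 1, so the social optimum is full contribution: group total = 3.500 × 175 = 612.50.
Efficiency loss = 612.50 − 175 = 437.50.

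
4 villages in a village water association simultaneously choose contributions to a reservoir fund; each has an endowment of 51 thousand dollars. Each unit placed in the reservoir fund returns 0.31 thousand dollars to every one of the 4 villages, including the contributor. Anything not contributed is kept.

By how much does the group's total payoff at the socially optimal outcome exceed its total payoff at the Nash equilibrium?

The private return per contributed unit is 0.31 < 1, so contributing 0 is dominant for every player. At the Nash equilibrium everyone keeps their 51, and the group total is 4 × 51 = 204.
Each contributed unit returns 1.240 to the group as a whole (0.31 to each of 4 players), which exceeds 1, so the social optimum is full contribution: group total = 1.240 × 204 = 252.96.
Efficiency loss = 252.96 − 204 = 48.96.

48.96 thousand dollars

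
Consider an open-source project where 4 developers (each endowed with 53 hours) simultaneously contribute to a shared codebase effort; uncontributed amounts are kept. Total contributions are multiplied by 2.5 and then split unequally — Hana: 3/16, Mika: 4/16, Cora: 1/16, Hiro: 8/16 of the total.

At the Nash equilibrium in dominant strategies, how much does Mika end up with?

Each unit j contributes comes back to j as 2.5 × (j's share), so j prefers to contribute only if that share exceeds 1/2.5 = 0.4000; otherwise keeping the unit dominates.
Hiro alone (share 8/16) is above the threshold, contributing 53; the remaining 3 contribute 0. Total contributed: 53.
Mika keeps 53 and receives 2.5 × 53 × 4/16 = 33.13 from the shared codebase effort, for a payoff of 86.13.

86.13 hours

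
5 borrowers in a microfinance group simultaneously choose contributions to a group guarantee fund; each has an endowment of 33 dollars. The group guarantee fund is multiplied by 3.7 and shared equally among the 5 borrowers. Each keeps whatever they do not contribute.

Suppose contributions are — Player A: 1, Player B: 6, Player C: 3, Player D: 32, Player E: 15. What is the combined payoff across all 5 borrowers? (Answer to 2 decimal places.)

318.90 dollars

Total contributed: 1 + 6 + 3 + 32 + 15 = 57; total kept: 5 × 33 − 57 = 108.
The group guarantee fund pays out 3.7 × 57 = 210.90 in aggregate.
Group total = 108 + 210.90 = 318.90.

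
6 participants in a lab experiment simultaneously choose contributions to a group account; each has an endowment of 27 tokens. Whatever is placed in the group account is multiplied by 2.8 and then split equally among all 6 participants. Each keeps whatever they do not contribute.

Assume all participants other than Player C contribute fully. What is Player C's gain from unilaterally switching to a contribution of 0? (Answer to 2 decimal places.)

Switching from a contribution of 27 to 0 lets Player C keep an extra 27 tokens, but lowers the group account by 27, which costs Player C their own share of that drop: 2.8/6 × 27 = 12.60.
Net gain = 27 − 12.60 = 14.40. The private return per contributed unit (0.4667) is below 1, so free-riding is indeed the best response regardless of what the others do.

14.40 tokens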